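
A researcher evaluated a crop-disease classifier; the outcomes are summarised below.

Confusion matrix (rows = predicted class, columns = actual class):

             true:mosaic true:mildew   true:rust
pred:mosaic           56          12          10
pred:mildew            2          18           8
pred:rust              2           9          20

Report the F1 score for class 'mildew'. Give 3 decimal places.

0.537

Take TP from the diagonal, FP from the rest of the 'mildew' prediction marginal, FN from the rest of the 'mildew' actual marginal.
F1 score = 2·TP/(2·TP+FP+FN).
mildew: TP=18, FP=2+8=10, FN=12+9=21 → 36/67 = 0.5373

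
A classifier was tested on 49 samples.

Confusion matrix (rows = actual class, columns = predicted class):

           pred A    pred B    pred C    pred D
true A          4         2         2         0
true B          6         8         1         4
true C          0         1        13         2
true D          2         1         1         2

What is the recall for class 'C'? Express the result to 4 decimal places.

Take TP from the diagonal, FP from the rest of the 'C' prediction marginal, FN from the rest of the 'C' actual marginal.
recall = TP/(TP+FN).
C: TP=13, FN=0+1+2=3 → 13/16 = 0.81250

0.8125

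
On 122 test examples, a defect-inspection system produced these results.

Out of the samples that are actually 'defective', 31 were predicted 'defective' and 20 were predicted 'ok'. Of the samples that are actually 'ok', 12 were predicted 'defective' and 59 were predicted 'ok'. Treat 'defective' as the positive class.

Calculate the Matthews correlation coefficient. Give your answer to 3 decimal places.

0.453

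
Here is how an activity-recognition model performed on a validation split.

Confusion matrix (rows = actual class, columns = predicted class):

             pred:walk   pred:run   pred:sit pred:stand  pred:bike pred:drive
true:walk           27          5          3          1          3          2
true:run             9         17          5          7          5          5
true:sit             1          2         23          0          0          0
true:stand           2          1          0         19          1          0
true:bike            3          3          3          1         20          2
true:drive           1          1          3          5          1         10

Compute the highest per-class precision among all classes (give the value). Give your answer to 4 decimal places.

Per-class precision (TP/(TP+FP)):
  walk: TP=27, FP=9+1+2+3+1=16 → 27/43 = 0.62791
  run: TP=17, FP=5+2+1+3+1=12 → 17/29 = 0.58621
  sit: TP=23, FP=3+5+0+3+3=14 → 23/37 = 0.62162
  stand: TP=19, FP=1+7+0+1+5=14 → 19/33 = 0.57576
  bike: TP=20, FP=3+5+0+1+1=10 → 20/30 = 0.66667
  drive: TP=10, FP=2+5+0+0+2=9 → 10/19 = 0.52632
Highest is class 'bike' with precision = 0.6667.

0.6667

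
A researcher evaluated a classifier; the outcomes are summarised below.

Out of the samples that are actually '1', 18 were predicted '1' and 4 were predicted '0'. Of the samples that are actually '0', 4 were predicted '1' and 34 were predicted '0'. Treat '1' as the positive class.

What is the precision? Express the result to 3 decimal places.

Precision = TP/(TP+FP) = 18/(18+4) = 18/22 = 0.818

0.818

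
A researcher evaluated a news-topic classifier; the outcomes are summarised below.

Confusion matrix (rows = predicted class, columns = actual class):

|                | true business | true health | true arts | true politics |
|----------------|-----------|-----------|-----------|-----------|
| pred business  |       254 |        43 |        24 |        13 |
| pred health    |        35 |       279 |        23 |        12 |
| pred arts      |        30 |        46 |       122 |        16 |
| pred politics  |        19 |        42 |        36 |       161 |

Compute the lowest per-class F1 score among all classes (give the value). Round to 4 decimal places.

Per-class F1 score (2·TP/(2·TP+FP+FN)):
  business: TP=254, FP=43+24+13=80, FN=35+30+19=84 → 508/672 = 0.75595
  health: TP=279, FP=35+23+12=70, FN=43+46+42=131 → 558/759 = 0.73518
  arts: TP=122, FP=30+46+16=92, FN=24+23+36=83 → 244/419 = 0.58234
  politics: TP=161, FP=19+42+36=97, FN=13+12+16=41 → 322/460 = 0.70000
Lowest is class 'arts' with F1 score = 0.5823.

0.5823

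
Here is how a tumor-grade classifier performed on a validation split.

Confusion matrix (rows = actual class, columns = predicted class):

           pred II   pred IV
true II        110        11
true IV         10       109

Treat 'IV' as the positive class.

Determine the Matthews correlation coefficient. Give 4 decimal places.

MCC = (TP·TN − FP·FN) / √((TP+FP)(TP+FN)(TN+FP)(TN+FN))
Numerator = 109·110 − 11·10 = 11880
Denominator = √(120·119·121·120) = √207345600 = 14399.5000
MCC = 11880 / 14399.5000 = 0.8250

0.8250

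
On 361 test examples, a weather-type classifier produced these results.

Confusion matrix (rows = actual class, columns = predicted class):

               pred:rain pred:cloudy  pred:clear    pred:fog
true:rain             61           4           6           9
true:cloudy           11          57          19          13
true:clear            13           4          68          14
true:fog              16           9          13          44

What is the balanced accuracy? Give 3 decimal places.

0.639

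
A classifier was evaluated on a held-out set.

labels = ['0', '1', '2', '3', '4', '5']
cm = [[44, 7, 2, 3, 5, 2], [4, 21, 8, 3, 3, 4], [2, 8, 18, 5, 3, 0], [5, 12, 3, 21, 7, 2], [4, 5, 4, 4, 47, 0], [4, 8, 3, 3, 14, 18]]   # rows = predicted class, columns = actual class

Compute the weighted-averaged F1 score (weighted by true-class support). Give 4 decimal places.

0.5548

Per-class F1 score (2·TP/(2·TP+FP+FN)):
  0: TP=44, FP=7+2+3+5+2=19, FN=4+2+5+4+4=19 → 88/126 = 0.69841
  1: TP=21, FP=4+8+3+3+4=22, FN=7+8+12+5+8=40 → 42/104 = 0.40385
  2: TP=18, FP=2+8+5+3+0=18, FN=2+8+3+4+3=20 → 36/74 = 0.48649
  3: TP=21, FP=5+12+3+7+2=29, FN=3+3+5+4+3=18 → 42/89 = 0.47191
  4: TP=47, FP=4+5+4+4+0=17, FN=5+3+3+7+14=32 → 94/143 = 0.65734
  5: TP=18, FP=4+8+3+3+14=32, FN=2+4+0+2+0=8 → 36/76 = 0.47368
Weighted-F1 score = Σ (supportᵢ/N)·F1 scoreᵢ with N=306: (63/306)·0.69841 + (61/306)·0.40385 + (38/306)·0.48649 + (39/306)·0.47191 + (79/306)·0.65734 + (26/306)·0.47368 = 0.5548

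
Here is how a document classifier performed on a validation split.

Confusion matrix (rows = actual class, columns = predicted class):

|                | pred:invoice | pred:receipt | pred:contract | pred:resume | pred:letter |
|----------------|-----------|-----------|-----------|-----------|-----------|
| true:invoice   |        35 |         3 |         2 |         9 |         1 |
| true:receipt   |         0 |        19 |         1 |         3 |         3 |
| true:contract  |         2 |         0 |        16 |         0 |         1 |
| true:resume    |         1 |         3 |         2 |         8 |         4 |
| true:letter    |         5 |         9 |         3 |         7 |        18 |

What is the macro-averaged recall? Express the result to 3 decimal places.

Per-class recall (TP/(TP+FN)):
  invoice: TP=35, FN=3+2+9+1=15 → 35/50 = 0.7000
  receipt: TP=19, FN=0+1+3+3=7 → 19/26 = 0.7308
  contract: TP=16, FN=2+0+0+1=3 → 16/19 = 0.8421
  resume: TP=8, FN=1+3+2+4=10 → 8/18 = 0.4444
  letter: TP=18, FN=5+9+3+7=24 → 18/42 = 0.4286
Macro-recall = mean = (0.7000 + 0.7308 + 0.8421 + 0.4444 + 0.4286) / 5 = 0.629

0.629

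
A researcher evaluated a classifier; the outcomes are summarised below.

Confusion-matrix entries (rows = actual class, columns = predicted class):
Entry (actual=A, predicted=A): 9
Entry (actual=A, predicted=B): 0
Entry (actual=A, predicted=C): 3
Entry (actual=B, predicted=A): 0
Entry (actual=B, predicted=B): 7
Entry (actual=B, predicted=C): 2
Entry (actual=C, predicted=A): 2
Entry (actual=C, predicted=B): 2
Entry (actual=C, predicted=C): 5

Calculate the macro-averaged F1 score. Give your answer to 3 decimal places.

Per-class F1 score (2·TP/(2·TP+FP+FN)):
  A: TP=9, FP=0+2=2, FN=0+3=3 → 18/23 = 0.7826
  B: TP=7, FP=0+2=2, FN=0+2=2 → 14/18 = 0.7778
  C: TP=5, FP=3+2=5, FN=2+2=4 → 10/19 = 0.5263
Macro-F1 score = mean = (0.7826 + 0.7778 + 0.5263) / 3 = 0.696

0.696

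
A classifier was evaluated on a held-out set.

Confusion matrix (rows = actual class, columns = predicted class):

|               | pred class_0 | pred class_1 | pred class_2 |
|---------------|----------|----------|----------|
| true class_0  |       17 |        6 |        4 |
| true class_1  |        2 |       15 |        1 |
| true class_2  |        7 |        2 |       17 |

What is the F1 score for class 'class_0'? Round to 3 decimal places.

Take TP from the diagonal, FP from the rest of the 'class_0' prediction marginal, FN from the rest of the 'class_0' actual marginal.
F1 score = 2·TP/(2·TP+FP+FN).
class_0: TP=17, FP=2+7=9, FN=6+4=10 → 34/53 = 0.6415

0.642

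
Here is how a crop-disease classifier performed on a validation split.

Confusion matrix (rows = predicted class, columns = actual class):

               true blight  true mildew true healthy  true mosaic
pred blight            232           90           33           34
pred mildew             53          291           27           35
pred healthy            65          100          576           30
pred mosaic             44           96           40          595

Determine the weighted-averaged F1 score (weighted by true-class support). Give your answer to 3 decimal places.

0.716

Per-class F1 score (2·TP/(2·TP+FP+FN)):
  blight: TP=232, FP=90+33+34=157, FN=53+65+44=162 → 464/783 = 0.5926
  mildew: TP=291, FP=53+27+35=115, FN=90+100+96=286 → 582/983 = 0.5921
  healthy: TP=576, FP=65+100+30=195, FN=33+27+40=100 → 1152/1447 = 0.7961
  mosaic: TP=595, FP=44+96+40=180, FN=34+35+30=99 → 1190/1469 = 0.8101
Weighted-F1 score = Σ (supportᵢ/N)·F1 scoreᵢ with N=2341: (394/2341)·0.5926 + (577/2341)·0.5921 + (676/2341)·0.7961 + (694/2341)·0.8101 = 0.716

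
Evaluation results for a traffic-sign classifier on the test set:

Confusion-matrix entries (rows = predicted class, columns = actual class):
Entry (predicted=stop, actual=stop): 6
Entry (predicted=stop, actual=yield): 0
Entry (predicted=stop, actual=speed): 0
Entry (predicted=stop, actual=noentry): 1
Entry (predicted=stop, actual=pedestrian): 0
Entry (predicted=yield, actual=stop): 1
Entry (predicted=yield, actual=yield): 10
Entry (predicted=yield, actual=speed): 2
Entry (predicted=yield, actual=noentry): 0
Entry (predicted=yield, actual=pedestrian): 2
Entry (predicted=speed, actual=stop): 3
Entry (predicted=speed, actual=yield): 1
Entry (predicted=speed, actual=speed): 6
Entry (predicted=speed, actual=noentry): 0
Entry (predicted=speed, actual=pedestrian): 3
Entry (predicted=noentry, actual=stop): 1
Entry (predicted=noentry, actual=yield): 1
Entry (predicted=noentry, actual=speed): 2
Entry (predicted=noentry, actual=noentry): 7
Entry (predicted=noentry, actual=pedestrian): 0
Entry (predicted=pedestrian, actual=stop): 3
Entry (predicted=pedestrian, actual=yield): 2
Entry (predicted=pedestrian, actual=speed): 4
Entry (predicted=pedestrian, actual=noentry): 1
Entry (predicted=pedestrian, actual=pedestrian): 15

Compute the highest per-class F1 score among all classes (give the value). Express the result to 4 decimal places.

0.7000

Per-class F1 score (2·TP/(2·TP+FP+FN)):
  stop: TP=6, FP=0+0+1+0=1, FN=1+3+1+3=8 → 12/21 = 0.57143
  yield: TP=10, FP=1+2+0+2=5, FN=0+1+1+2=4 → 20/29 = 0.68966
  speed: TP=6, FP=3+1+0+3=7, FN=0+2+2+4=8 → 12/27 = 0.44444
  noentry: TP=7, FP=1+1+2+0=4, FN=1+0+0+1=2 → 14/20 = 0.70000
  pedestrian: TP=15, FP=3+2+4+1=10, FN=0+2+3+0=5 → 30/45 = 0.66667
Highest is class 'noentry' with F1 score = 0.7000.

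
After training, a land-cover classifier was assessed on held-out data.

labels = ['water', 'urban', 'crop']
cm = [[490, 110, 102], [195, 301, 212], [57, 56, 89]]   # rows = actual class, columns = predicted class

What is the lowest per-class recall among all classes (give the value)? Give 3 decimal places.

Per-class recall (TP/(TP+FN)):
  water: TP=490, FN=110+102=212 → 490/702 = 0.6980
  urban: TP=301, FN=195+212=407 → 301/708 = 0.4251
  crop: TP=89, FN=57+56=113 → 89/202 = 0.4406
Lowest is class 'urban' with recall = 0.425.

0.425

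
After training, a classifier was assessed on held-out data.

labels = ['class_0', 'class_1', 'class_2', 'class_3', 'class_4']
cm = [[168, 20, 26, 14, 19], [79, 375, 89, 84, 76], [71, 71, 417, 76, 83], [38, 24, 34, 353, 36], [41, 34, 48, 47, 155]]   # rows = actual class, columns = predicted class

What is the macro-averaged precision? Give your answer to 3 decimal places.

0.571

Per-class precision (TP/(TP+FP)):
  class_0: TP=168, FP=79+71+38+41=229 → 168/397 = 0.4232
  class_1: TP=375, FP=20+71+24+34=149 → 375/524 = 0.7156
  class_2: TP=417, FP=26+89+34+48=197 → 417/614 = 0.6792
  class_3: TP=353, FP=14+84+76+47=221 → 353/574 = 0.6150
  class_4: TP=155, FP=19+76+83+36=214 → 155/369 = 0.4201
Macro-precision = mean = (0.4232 + 0.7156 + 0.6792 + 0.6150 + 0.4201) / 5 = 0.571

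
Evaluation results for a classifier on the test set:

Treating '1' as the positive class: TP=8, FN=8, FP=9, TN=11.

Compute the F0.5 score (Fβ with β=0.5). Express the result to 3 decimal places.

0.476

Fβ = (1+β²)·TP / ((1+β²)·TP + β²·FN + FP), with β²=1/4
= 1.25·8 / (1.25·8 + 0.25·8 + 9) = 0.476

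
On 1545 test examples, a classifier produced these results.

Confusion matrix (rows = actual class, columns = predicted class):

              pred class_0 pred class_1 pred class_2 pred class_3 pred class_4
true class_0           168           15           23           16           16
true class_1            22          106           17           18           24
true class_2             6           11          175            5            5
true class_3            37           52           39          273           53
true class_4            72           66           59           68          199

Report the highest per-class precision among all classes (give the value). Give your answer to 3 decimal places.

Per-class precision (TP/(TP+FP)):
  class_0: TP=168, FP=22+6+37+72=137 → 168/305 = 0.5508
  class_1: TP=106, FP=15+11+52+66=144 → 106/250 = 0.4240
  class_2: TP=175, FP=23+17+39+59=138 → 175/313 = 0.5591
  class_3: TP=273, FP=16+18+5+68=107 → 273/380 = 0.7184
  class_4: TP=199, FP=16+24+5+53=98 → 199/297 = 0.6700
Highest is class 'class_3' with precision = 0.718.

0.718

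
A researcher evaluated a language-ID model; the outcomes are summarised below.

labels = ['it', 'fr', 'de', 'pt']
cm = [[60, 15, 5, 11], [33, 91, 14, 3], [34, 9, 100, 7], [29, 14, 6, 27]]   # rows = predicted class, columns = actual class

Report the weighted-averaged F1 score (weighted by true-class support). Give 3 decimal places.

0.599

Per-class F1 score (2·TP/(2·TP+FP+FN)):
  it: TP=60, FP=15+5+11=31, FN=33+34+29=96 → 120/247 = 0.4858
  fr: TP=91, FP=33+14+3=50, FN=15+9+14=38 → 182/270 = 0.6741
  de: TP=100, FP=34+9+7=50, FN=5+14+6=25 → 200/275 = 0.7273
  pt: TP=27, FP=29+14+6=49, FN=11+3+7=21 → 54/124 = 0.4355
Weighted-F1 score = Σ (supportᵢ/N)·F1 scoreᵢ with N=458: (156/458)·0.4858 + (129/458)·0.6741 + (125/458)·0.7273 + (48/458)·0.4355 = 0.599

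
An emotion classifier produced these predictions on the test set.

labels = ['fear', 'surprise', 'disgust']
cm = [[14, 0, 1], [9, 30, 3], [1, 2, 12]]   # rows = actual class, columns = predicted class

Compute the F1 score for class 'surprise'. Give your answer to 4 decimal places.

0.8108

Take TP from the diagonal, FP from the rest of the 'surprise' prediction marginal, FN from the rest of the 'surprise' actual marginal.
F1 score = 2·TP/(2·TP+FP+FN).
surprise: TP=30, FP=0+2=2, FN=9+3=12 → 60/74 = 0.81081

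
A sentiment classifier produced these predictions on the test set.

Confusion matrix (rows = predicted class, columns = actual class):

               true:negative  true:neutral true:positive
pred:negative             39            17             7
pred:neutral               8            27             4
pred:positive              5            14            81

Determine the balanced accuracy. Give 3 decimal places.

0.699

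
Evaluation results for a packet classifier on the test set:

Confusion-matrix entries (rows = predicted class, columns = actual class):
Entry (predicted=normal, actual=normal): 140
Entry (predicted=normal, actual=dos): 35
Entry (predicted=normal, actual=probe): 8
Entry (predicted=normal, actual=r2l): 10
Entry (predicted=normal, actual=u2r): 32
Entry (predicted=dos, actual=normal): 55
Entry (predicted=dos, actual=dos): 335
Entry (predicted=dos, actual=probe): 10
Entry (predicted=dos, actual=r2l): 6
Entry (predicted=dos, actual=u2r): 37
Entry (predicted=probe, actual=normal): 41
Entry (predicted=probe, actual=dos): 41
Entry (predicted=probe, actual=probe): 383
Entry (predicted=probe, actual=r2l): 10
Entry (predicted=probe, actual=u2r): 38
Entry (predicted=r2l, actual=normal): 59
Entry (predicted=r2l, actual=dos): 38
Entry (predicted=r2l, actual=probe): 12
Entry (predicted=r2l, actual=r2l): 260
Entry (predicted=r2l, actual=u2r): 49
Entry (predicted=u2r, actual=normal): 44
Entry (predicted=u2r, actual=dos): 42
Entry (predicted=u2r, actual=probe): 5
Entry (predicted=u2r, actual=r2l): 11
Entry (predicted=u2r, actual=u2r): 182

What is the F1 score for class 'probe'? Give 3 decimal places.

Treat 'probe' as positive and all other classes as negative.
F1 score = 2·TP/(2·TP+FP+FN).
probe: TP=383, FP=41+41+10+38=130, FN=8+10+12+5=35 → 766/931 = 0.8228

0.823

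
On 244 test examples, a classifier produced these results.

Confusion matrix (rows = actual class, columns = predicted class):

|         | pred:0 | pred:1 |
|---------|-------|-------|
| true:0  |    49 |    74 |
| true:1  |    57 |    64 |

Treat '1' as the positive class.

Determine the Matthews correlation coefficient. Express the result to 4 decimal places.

-0.0733

MCC = (TP·TN − FP·FN) / √((TP+FP)(TP+FN)(TN+FP)(TN+FN))
Numerator = 64·49 − 74·57 = -1082
Denominator = √(138·121·123·106) = √217708524 = 14754.9491
MCC = -1082 / 14754.9491 = -0.0733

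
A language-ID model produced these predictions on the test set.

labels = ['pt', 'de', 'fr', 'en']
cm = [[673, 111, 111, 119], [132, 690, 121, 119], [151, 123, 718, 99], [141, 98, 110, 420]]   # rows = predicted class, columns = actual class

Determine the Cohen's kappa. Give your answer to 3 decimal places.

0.511

Observed agreement pₒ = trace/N = 2501/3936 = 0.6354
Expected agreement pₑ = Σ (rowᵢ·colᵢ)/N² = (1097·1014 + 1022·1062 + 1060·1091 + 757·769)/3936² = 0.2541
κ = (pₒ − pₑ)/(1 − pₑ) = (0.6354 − 0.2541)/(1 − 0.2541) = 0.511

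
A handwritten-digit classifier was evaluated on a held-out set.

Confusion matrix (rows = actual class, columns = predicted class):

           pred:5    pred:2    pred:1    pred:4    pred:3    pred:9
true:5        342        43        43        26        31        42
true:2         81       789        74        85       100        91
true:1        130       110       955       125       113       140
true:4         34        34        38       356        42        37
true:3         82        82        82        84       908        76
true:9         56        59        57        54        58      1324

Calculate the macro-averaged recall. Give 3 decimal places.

Per-class recall (TP/(TP+FN)):
  5: TP=342, FN=43+43+26+31+42=185 → 342/527 = 0.6490
  2: TP=789, FN=81+74+85+100+91=431 → 789/1220 = 0.6467
  1: TP=955, FN=130+110+125+113+140=618 → 955/1573 = 0.6071
  4: TP=356, FN=34+34+38+42+37=185 → 356/541 = 0.6580
  3: TP=908, FN=82+82+82+84+76=406 → 908/1314 = 0.6910
  9: TP=1324, FN=56+59+57+54+58=284 → 1324/1608 = 0.8234
Macro-recall = mean = (0.6490 + 0.6467 + 0.6071 + 0.6580 + 0.6910 + 0.8234) / 6 = 0.679

0.679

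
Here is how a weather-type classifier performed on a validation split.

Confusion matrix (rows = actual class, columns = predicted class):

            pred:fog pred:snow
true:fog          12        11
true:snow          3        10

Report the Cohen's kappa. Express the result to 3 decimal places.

0.257

Observed agreement pₒ = trace/N = 22/36 = 0.6111
Expected agreement pₑ = Σ (rowᵢ·colᵢ)/N² = (23·15 + 13·21)/36² = 0.4769
κ = (pₒ − pₑ)/(1 − pₑ) = (0.6111 − 0.4769)/(1 − 0.4769) = 0.257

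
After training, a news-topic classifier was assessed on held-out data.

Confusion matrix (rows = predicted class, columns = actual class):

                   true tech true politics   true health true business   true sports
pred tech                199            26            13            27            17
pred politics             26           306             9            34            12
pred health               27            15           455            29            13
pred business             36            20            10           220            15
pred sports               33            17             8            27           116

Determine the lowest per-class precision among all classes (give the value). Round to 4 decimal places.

0.5771

Per-class precision (TP/(TP+FP)):
  tech: TP=199, FP=26+13+27+17=83 → 199/282 = 0.70567
  politics: TP=306, FP=26+9+34+12=81 → 306/387 = 0.79070
  health: TP=455, FP=27+15+29+13=84 → 455/539 = 0.84416
  business: TP=220, FP=36+20+10+15=81 → 220/301 = 0.73090
  sports: TP=116, FP=33+17+8+27=85 → 116/201 = 0.57711
Lowest is class 'sports' with precision = 0.5771.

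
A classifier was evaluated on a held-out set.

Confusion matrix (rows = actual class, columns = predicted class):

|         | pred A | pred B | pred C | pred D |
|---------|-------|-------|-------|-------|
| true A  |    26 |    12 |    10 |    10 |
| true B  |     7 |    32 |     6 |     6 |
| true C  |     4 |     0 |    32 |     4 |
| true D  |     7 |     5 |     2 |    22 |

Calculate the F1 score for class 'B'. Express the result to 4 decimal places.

Take TP from the diagonal, FP from the rest of the 'B' prediction marginal, FN from the rest of the 'B' actual marginal.
F1 score = 2·TP/(2·TP+FP+FN).
B: TP=32, FP=12+0+5=17, FN=7+6+6=19 → 64/100 = 0.64000

0.6400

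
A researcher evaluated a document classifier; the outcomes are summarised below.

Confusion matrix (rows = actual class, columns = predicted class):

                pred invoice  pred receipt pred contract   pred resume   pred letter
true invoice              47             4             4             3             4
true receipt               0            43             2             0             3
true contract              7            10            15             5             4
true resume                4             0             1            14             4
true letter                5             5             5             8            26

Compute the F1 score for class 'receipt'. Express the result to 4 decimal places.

F1 score = 2·TP/(2·TP+FP+FN).
receipt: TP=43, FP=4+10+0+5=19, FN=0+2+0+3=5 → 86/110 = 0.78182

0.7818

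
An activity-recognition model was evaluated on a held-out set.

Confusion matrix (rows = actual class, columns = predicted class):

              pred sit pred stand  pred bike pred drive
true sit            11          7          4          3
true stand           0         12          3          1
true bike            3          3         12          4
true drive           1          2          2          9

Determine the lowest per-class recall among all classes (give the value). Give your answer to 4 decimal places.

0.4400

Per-class recall (TP/(TP+FN)):
  sit: TP=11, FN=7+4+3=14 → 11/25 = 0.44000
  stand: TP=12, FN=0+3+1=4 → 12/16 = 0.75000
  bike: TP=12, FN=3+3+4=10 → 12/22 = 0.54545
  drive: TP=9, FN=1+2+2=5 → 9/14 = 0.64286
Lowest is class 'sit' with recall = 0.4400.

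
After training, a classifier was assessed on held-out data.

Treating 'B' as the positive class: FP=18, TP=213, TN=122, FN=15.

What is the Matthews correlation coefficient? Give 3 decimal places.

0.809

MCC = (TP·TN − FP·FN) / √((TP+FP)(TP+FN)(TN+FP)(TN+FN))
Numerator = 213·122 − 18·15 = 25716
Denominator = √(231·228·140·137) = √1010172240 = 31783.2069
MCC = 25716 / 31783.2069 = 0.809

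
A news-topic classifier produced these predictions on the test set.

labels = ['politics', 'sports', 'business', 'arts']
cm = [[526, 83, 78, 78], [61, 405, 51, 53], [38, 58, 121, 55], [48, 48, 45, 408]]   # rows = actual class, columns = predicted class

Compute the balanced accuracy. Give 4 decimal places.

0.6465

Balanced accuracy = mean of per-class recall.
  politics: recall = 526/765 = 0.68758
  sports: recall = 405/570 = 0.71053
  business: recall = 121/272 = 0.44485
  arts: recall = 408/549 = 0.74317
Mean = (0.68758 + 0.71053 + 0.44485 + 0.74317) / 4 = 0.6465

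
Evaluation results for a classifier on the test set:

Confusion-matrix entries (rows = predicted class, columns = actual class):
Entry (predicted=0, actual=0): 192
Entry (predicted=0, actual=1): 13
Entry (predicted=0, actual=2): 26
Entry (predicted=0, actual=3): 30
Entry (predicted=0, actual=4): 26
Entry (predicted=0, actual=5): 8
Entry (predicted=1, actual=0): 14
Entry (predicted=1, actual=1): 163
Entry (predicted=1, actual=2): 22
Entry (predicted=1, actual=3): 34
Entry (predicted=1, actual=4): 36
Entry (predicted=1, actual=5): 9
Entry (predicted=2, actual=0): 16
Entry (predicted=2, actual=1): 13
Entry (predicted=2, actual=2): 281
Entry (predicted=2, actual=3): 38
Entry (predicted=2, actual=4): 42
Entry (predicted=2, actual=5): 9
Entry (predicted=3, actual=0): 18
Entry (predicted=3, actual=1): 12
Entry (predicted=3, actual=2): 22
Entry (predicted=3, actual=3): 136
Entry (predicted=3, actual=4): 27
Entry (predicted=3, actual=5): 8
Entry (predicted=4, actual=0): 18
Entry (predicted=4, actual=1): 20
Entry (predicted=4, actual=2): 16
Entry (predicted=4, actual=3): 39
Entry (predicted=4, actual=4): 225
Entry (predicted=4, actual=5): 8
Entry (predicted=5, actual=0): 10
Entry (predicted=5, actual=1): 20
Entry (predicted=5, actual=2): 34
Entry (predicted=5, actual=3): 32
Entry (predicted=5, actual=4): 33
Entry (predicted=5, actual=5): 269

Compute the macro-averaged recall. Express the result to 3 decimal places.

0.663

Per-class recall (TP/(TP+FN)):
  0: TP=192, FN=14+16+18+18+10=76 → 192/268 = 0.7164
  1: TP=163, FN=13+13+12+20+20=78 → 163/241 = 0.6763
  2: TP=281, FN=26+22+22+16+34=120 → 281/401 = 0.7007
  3: TP=136, FN=30+34+38+39+32=173 → 136/309 = 0.4401
  4: TP=225, FN=26+36+42+27+33=164 → 225/389 = 0.5784
  5: TP=269, FN=8+9+9+8+8=42 → 269/311 = 0.8650
Macro-recall = mean = (0.7164 + 0.6763 + 0.7007 + 0.4401 + 0.5784 + 0.8650) / 6 = 0.663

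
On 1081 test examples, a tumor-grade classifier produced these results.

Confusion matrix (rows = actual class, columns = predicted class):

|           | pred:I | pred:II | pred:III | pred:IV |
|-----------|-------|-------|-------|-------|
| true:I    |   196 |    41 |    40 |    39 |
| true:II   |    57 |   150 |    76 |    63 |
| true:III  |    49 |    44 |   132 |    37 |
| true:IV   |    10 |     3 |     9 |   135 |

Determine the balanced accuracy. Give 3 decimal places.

Balanced accuracy = mean of per-class recall.
  I: recall = 196/316 = 0.6203
  II: recall = 150/346 = 0.4335
  III: recall = 132/262 = 0.5038
  IV: recall = 135/157 = 0.8599
Mean = (0.6203 + 0.4335 + 0.5038 + 0.8599) / 4 = 0.604

0.604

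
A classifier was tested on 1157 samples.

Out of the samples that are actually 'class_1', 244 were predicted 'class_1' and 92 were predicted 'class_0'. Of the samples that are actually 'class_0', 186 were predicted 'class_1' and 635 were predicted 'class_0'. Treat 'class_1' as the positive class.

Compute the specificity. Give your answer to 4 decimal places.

Specificity = TN/(TN+FP) = 635/(635+186) = 0.7734

0.7734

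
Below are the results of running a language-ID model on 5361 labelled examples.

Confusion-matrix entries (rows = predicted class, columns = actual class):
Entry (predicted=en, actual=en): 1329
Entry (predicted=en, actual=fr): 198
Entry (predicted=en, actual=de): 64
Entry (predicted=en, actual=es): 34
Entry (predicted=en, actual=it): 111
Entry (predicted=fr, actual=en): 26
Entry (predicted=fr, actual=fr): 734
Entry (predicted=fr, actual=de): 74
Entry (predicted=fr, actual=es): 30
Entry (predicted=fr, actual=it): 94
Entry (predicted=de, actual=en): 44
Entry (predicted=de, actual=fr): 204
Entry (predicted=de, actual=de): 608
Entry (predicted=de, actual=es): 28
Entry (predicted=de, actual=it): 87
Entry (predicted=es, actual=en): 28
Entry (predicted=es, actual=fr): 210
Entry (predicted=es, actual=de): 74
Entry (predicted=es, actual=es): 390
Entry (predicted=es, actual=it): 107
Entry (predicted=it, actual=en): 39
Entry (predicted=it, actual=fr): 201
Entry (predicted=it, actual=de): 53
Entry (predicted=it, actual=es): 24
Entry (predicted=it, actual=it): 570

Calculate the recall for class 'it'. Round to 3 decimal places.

0.588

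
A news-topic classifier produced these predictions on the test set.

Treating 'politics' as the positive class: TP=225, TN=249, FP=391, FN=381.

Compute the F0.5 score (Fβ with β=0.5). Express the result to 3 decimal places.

0.366

Fβ = (1+β²)·TP / ((1+β²)·TP + β²·FN + FP), with β²=1/4
= 1.25·225 / (1.25·225 + 0.25·381 + 391) = 0.366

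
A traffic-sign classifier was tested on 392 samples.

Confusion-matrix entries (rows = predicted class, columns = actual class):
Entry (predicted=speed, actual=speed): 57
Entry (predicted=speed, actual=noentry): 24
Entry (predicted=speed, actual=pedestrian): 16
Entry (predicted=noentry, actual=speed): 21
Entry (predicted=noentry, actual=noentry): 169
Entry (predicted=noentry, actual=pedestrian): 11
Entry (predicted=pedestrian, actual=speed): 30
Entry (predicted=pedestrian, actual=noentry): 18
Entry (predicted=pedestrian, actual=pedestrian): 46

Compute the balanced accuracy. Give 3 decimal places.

Balanced accuracy = mean of per-class recall.
  speed: recall = 57/108 = 0.5278
  noentry: recall = 169/211 = 0.8009
  pedestrian: recall = 46/73 = 0.6301
Mean = (0.5278 + 0.8009 + 0.6301) / 3 = 0.653

0.653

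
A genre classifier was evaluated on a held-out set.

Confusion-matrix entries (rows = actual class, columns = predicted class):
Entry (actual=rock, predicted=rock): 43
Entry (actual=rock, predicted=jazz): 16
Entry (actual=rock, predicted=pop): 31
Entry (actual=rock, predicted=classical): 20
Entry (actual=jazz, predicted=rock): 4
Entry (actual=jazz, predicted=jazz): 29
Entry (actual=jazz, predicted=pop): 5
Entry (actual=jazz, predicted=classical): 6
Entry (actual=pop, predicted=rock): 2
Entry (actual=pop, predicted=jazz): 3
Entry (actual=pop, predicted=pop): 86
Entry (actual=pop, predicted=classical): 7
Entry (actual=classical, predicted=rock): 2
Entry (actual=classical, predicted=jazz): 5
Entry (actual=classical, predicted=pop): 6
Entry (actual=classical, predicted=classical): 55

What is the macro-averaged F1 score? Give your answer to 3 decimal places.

0.650

Per-class F1 score (2·TP/(2·TP+FP+FN)):
  rock: TP=43, FP=4+2+2=8, FN=16+31+20=67 → 86/161 = 0.5342
  jazz: TP=29, FP=16+3+5=24, FN=4+5+6=15 → 58/97 = 0.5979
  pop: TP=86, FP=31+5+6=42, FN=2+3+7=12 → 172/226 = 0.7611
  classical: TP=55, FP=20+6+7=33, FN=2+5+6=13 → 110/156 = 0.7051
Macro-F1 score = mean = (0.5342 + 0.5979 + 0.7611 + 0.7051) / 4 = 0.650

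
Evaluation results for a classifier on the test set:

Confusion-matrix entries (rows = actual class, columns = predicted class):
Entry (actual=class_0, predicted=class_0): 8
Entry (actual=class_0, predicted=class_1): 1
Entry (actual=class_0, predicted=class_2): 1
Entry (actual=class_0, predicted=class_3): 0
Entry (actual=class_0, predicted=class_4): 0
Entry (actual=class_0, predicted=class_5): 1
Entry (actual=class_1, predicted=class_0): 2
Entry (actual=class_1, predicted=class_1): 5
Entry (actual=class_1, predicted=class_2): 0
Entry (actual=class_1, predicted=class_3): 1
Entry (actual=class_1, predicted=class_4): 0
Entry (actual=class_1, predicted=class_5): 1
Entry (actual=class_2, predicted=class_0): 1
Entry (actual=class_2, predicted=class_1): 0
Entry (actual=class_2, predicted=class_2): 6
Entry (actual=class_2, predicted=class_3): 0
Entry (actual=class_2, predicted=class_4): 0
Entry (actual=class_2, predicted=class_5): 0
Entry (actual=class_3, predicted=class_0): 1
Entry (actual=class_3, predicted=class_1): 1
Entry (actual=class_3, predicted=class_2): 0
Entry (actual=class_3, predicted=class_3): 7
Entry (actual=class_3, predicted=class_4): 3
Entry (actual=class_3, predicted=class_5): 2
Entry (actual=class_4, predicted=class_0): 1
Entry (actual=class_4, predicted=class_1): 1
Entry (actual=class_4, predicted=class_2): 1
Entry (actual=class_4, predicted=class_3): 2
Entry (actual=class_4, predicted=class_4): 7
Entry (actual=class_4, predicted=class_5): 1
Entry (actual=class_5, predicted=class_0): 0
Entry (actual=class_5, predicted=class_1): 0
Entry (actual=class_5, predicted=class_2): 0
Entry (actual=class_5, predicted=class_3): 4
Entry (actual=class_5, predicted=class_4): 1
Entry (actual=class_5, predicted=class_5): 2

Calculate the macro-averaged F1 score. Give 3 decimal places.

Per-class F1 score (2·TP/(2·TP+FP+FN)):
  class_0: TP=8, FP=2+1+1+1+0=5, FN=1+1+0+0+1=3 → 16/24 = 0.6667
  class_1: TP=5, FP=1+0+1+1+0=3, FN=2+0+1+0+1=4 → 10/17 = 0.5882
  class_2: TP=6, FP=1+0+0+1+0=2, FN=1+0+0+0+0=1 → 12/15 = 0.8000
  class_3: TP=7, FP=0+1+0+2+4=7, FN=1+1+0+3+2=7 → 14/28 = 0.5000
  class_4: TP=7, FP=0+0+0+3+1=4, FN=1+1+1+2+1=6 → 14/24 = 0.5833
  class_5: TP=2, FP=1+1+0+2+1=5, FN=0+0+0+4+1=5 → 4/14 = 0.2857
Macro-F1 score = mean = (0.6667 + 0.5882 + 0.8000 + 0.5000 + 0.5833 + 0.2857) / 6 = 0.571

0.571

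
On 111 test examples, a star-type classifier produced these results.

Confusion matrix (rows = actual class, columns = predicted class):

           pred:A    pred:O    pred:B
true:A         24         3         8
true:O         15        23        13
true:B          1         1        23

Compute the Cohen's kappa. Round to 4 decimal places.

Observed agreement pₒ = trace/N = 70/111 = 0.63063
Expected agreement pₑ = Σ (rowᵢ·colᵢ)/N² = (35·40 + 51·27 + 25·44)/111² = 0.31467
κ = (pₒ − pₑ)/(1 − pₑ) = (0.63063 − 0.31467)/(1 − 0.31467) = 0.4610

0.4610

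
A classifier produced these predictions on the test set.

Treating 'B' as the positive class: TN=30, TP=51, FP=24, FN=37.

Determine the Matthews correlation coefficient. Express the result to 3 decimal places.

MCC = (TP·TN − FP·FN) / √((TP+FP)(TP+FN)(TN+FP)(TN+FN))
Numerator = 51·30 − 24·37 = 642
Denominator = √(75·88·54·67) = √23878800 = 4886.5939
MCC = 642 / 4886.5939 = 0.131

0.131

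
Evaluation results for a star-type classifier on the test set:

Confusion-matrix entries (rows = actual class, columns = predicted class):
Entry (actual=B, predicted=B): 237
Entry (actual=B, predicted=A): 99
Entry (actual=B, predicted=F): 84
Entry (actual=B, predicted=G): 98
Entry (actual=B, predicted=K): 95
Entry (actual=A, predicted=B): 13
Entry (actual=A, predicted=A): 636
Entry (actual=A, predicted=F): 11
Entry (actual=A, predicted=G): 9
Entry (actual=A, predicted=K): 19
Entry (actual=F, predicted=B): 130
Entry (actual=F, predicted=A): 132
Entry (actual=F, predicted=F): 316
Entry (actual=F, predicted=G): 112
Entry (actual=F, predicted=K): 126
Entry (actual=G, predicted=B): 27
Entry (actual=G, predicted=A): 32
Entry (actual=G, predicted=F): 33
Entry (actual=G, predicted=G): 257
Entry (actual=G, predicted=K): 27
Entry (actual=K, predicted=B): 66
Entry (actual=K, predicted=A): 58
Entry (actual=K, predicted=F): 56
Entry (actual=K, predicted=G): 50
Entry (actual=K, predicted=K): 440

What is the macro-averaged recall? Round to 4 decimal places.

0.6077

Per-class recall (TP/(TP+FN)):
  B: TP=237, FN=99+84+98+95=376 → 237/613 = 0.38662
  A: TP=636, FN=13+11+9+19=52 → 636/688 = 0.92442
  F: TP=316, FN=130+132+112+126=500 → 316/816 = 0.38725
  G: TP=257, FN=27+32+33+27=119 → 257/376 = 0.68351
  K: TP=440, FN=66+58+56+50=230 → 440/670 = 0.65672
Macro-recall = mean = (0.38662 + 0.92442 + 0.38725 + 0.68351 + 0.65672) / 5 = 0.6077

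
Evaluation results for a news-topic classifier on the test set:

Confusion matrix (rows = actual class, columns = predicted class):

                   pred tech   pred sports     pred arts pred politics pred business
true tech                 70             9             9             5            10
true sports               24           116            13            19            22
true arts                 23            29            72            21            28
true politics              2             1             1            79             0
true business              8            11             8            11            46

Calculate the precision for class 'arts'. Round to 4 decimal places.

precision = TP/(TP+FP).
arts: TP=72, FP=9+13+1+8=31 → 72/103 = 0.69903

0.6990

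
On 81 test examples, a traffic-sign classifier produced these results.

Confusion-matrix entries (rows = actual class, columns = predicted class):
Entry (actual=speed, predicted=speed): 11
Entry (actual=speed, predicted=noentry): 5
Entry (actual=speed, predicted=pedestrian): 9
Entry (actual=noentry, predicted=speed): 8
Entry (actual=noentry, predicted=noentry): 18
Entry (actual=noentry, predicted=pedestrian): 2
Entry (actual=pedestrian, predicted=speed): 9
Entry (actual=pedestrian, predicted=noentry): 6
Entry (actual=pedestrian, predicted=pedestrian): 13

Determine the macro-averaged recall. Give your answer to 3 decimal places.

0.516

Per-class recall (TP/(TP+FN)):
  speed: TP=11, FN=5+9=14 → 11/25 = 0.4400
  noentry: TP=18, FN=8+2=10 → 18/28 = 0.6429
  pedestrian: TP=13, FN=9+6=15 → 13/28 = 0.4643
Macro-recall = mean = (0.4400 + 0.6429 + 0.4643) / 3 = 0.516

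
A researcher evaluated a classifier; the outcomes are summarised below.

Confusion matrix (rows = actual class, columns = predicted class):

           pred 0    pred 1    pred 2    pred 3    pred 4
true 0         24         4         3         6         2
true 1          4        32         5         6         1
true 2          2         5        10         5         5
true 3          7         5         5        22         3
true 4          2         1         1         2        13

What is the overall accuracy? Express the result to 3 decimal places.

Accuracy = trace / total = (24+32+10+22+13=101) / 175 = 101/175 = 0.577

0.577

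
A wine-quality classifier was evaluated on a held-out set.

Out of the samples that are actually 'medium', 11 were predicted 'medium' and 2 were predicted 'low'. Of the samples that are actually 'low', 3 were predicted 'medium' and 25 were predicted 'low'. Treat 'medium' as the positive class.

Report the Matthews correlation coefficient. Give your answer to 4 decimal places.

0.7252

MCC = (TP·TN − FP·FN) / √((TP+FP)(TP+FN)(TN+FP)(TN+FN))
Numerator = 11·25 − 3·2 = 269
Denominator = √(14·13·28·27) = √137592 = 370.9340
MCC = 269 / 370.9340 = 0.7252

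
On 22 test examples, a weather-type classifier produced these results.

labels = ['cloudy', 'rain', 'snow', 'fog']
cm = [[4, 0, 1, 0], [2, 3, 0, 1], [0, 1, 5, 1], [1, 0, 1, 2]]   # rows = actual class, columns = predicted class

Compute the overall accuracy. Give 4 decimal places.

0.6364

Accuracy = trace / total = (4+3+5+2=14) / 22 = 14/22 = 0.6364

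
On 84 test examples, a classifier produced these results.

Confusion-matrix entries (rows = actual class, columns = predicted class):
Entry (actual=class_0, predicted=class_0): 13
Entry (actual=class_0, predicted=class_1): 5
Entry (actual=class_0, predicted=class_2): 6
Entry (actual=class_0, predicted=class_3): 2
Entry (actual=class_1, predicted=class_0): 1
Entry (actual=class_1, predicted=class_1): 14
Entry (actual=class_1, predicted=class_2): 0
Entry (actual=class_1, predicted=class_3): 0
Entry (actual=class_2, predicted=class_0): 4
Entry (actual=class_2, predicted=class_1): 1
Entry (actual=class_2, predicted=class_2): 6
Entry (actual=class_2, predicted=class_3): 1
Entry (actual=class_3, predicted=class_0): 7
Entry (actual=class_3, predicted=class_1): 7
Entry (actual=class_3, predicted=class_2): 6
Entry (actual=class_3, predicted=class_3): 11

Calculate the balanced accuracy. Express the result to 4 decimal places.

0.5720

Balanced accuracy = mean of per-class recall.
  class_0: recall = 13/26 = 0.50000
  class_1: recall = 14/15 = 0.93333
  class_2: recall = 6/12 = 0.50000
  class_3: recall = 11/31 = 0.35484
Mean = (0.50000 + 0.93333 + 0.50000 + 0.35484) / 4 = 0.5720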